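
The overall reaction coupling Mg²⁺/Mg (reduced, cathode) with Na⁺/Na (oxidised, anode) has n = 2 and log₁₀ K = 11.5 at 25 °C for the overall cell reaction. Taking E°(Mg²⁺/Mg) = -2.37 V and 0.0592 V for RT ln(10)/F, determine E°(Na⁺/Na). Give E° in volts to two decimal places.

-2.71 V

E°cell = (0.0592/n)·log K = (0.0592/2)(11.5) = +0.340 V.
Since Mg²⁺/Mg is the cathode and Na⁺/Na the anode, E°cell = E°(Mg²⁺/Mg) − E°(Na⁺/Na).
So E°(Na⁺/Na) = E°(Mg²⁺/Mg) − E°cell = (-2.37) − (+0.340) = -2.71 V.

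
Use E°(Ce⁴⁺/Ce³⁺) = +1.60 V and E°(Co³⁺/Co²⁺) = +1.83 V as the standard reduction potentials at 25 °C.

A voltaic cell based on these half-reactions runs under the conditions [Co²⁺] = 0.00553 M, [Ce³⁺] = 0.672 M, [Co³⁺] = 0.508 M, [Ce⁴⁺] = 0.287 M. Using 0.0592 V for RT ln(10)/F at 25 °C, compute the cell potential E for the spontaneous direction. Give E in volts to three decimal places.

+0.368 V

Co³⁺/Co²⁺ is the cathode (higher E°), Ce⁴⁺/Ce³⁺ the anode: E°cell = +1.83 − (+1.60) = +0.23 V, n = 1.
Overall: Co³⁺(aq) + Ce³⁺(aq) → Co²⁺(aq) + Ce⁴⁺(aq)
Q = [Co²⁺]·[Ce⁴⁺] / ([Co³⁺]·[Ce³⁺]); log Q = -2.333.
E = E° − (0.0592/n) log Q = +0.23 − (0.0592/1)(-2.333) = +0.368 V.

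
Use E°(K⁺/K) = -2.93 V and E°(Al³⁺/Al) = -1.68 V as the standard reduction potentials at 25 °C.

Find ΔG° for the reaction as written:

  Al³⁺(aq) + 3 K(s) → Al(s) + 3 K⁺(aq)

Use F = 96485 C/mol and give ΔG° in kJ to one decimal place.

As written, Al³⁺/Al is reduced (cathode) and K⁺/K is oxidised (anode), so E°cell = (-1.68) − (-2.93) = +1.25 V.
Balancing electrons gives n = 3.
ΔG° = −nFE° = −(3)(96485)(+1.25) = -361,819 J = -361.8 kJ.

-361.8 kJ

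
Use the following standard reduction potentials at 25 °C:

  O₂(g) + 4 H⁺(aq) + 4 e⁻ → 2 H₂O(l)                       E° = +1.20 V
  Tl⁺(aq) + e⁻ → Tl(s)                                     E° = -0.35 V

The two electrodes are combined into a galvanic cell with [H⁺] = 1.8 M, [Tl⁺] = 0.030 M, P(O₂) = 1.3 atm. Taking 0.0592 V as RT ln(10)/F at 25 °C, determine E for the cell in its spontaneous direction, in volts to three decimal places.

+1.657 V

O₂/H₂O is the cathode (higher E°), Tl⁺/Tl the anode: E°cell = +1.20 − (-0.35) = +1.55 V, n = 4.
Overall: O₂(g) + 4 H⁺(aq) + 4 Tl(s) → 2 H₂O(l) + 4 Tl⁺(aq)
Q = [Tl⁺]^4 / (P(O₂)·[H⁺]^4); log Q = -7.227.
E = E° − (0.0592/n) log Q = +1.55 − (0.0592/4)(-7.227) = +1.657 V.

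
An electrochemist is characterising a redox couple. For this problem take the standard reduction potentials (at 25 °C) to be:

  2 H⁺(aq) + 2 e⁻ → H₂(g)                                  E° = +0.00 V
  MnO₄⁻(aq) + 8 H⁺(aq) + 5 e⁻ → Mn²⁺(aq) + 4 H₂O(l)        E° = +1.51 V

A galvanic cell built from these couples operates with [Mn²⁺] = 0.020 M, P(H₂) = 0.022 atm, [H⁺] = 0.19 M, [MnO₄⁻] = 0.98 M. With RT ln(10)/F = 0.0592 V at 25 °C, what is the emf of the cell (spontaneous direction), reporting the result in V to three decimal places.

+1.455 V

MnO₄⁻/Mn²⁺ is the cathode (higher E°), H⁺/H₂ the anode: E°cell = +1.51 − (+0.00) = +1.51 V, n = 10.
Overall: 2 MnO₄⁻(aq) + 6 H⁺(aq) + 5 H₂(g) → 2 Mn²⁺(aq) + 8 H₂O(l)
Q = [Mn²⁺]^2 / ([MnO₄⁻]^2·[H⁺]^6·P(H₂)^5); log Q = 9.235.
E = E° − (0.0592/n) log Q = +1.51 − (0.0592/10)(9.235) = +1.455 V.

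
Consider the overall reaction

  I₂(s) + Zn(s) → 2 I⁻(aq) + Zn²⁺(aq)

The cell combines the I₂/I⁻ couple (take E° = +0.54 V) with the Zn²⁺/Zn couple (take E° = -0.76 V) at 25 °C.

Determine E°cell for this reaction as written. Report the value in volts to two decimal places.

The I₂/I⁻ couple has the higher reduction potential, so it is the cathode; Zn²⁺/Zn is oxidised at the anode.
E°cell = E°(cathode) − E°(anode) = (+0.54) − (-0.76) = +1.30 V.
Since E°cell > 0, the reaction is spontaneous under standard conditions.

+1.30 V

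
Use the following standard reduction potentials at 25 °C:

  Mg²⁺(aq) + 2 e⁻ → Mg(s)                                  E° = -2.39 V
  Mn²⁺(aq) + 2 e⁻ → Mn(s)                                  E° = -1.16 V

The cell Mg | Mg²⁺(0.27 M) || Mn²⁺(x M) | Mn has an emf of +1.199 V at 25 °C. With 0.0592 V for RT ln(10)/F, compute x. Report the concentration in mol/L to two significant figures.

Mn²⁺/Mn is the cathode, Mg²⁺/Mg the anode: E°cell = +1.23 V, n = 2.
Overall reaction: Mn²⁺(aq) + Mg(s) → Mn(s) + Mg²⁺(aq); Q = [Mg²⁺]^1/[Mn²⁺]^1.
From E = E° − (0.0592/n) log Q: log Q = (E° − E)·n/0.0592 = (+1.23 − (+1.199))·2/0.0592 = 1.0473.
So 1·log[Mn²⁺] = 1·log(0.27) − log Q = -0.5686 − (1.0473) = -1.6159; [Mn²⁺] = 10^(-1.6159) ≈ 0.024 M.

0.024 M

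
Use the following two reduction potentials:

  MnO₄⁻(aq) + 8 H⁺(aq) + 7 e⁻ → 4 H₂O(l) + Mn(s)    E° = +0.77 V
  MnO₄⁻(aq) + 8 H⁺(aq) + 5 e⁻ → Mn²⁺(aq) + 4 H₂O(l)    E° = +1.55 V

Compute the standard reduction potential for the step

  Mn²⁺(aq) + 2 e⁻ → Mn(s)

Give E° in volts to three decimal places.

-1.180 V

Sequential free energies add, so n₃E°₃ = n₁E°₁ + n₂E°₂.
With n₃ = 7, and the known step contributing 5×(+1.55) V, the unknown satisfies 2·E° = 7×(+0.77) − 5×(+1.55) = -2.360.
E° = -2.360 / 2 = -1.180 V.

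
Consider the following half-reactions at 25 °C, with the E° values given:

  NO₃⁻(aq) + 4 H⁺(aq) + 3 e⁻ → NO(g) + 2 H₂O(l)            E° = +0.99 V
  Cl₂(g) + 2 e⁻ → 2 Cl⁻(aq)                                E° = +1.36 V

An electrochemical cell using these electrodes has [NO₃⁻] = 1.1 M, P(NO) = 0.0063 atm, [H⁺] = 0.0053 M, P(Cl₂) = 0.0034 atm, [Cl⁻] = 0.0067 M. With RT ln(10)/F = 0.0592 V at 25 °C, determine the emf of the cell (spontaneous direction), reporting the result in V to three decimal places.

Cl₂/Cl⁻ is the cathode (higher E°), NO₃⁻/NO the anode: E°cell = +1.36 − (+0.99) = +0.37 V, n = 6.
Overall: 3 Cl₂(g) + 2 NO(g) + 4 H₂O(l) → 6 Cl⁻(aq) + 2 NO₃⁻(aq) + 8 H⁺(aq)
Q = [Cl⁻]^6·[NO₃⁻]^2·[H⁺]^8 / (P(Cl₂)^3·P(NO)^2); log Q = -19.360.
E = E° − (0.0592/n) log Q = +0.37 − (0.0592/6)(-19.360) = +0.561 V.

+0.561 V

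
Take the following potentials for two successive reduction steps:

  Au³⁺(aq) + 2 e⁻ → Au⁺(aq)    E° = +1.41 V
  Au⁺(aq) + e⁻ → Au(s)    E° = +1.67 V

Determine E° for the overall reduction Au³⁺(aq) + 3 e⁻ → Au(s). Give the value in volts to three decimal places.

+1.497 V

Adding the free-energy changes (−nFE°) of the two steps gives −n₃FE°₃ = −n₁FE°₁ − n₂FE°₂.
E°₃ = (2×+1.41 + 1×+1.67) / 3 = (+4.490) / 3 = +1.497 V.
Simply averaging or adding the two E° values would be wrong; the electron-weighted sum is required.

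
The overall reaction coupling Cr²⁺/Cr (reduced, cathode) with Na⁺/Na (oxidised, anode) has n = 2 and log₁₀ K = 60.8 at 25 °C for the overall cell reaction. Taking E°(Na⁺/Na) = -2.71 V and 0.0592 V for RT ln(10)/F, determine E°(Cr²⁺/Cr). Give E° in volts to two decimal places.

-0.91 V

E°cell = (0.0592/n)·log K = (0.0592/2)(60.8) = +1.800 V.
Since Cr²⁺/Cr is the cathode and Na⁺/Na the anode, E°cell = E°(Cr²⁺/Cr) − E°(Na⁺/Na).
So E°(Cr²⁺/Cr) = E°cell + E°(Na⁺/Na) = +1.800 + (-2.71) = -0.91 V.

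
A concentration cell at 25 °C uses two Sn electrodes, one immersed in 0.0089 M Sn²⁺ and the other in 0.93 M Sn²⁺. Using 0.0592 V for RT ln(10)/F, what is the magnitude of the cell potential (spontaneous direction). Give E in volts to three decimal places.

For a concentration cell E°cell = 0. The 0.93 M side is the cathode (reduction is favoured where [Sn²⁺] is higher).
With n = 2, E = −(0.0592/2) log([Sn²⁺]ₐₙ/[Sn²⁺]꜀ₐₜ) = −(0.0592/2) log(0.0089/0.93) = −(0.0592/2)(-2.019) = +0.060 V.

+0.060 V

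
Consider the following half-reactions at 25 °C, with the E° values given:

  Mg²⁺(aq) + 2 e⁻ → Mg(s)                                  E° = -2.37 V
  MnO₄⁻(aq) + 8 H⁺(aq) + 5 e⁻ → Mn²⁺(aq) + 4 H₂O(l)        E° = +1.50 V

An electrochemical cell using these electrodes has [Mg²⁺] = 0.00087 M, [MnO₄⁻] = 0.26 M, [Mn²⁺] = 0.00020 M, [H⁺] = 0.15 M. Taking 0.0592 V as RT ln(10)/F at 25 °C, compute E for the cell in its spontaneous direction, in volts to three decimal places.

+3.919 V

MnO₄⁻/Mn²⁺ is the cathode (higher E°), Mg²⁺/Mg the anode: E°cell = +1.50 − (-2.37) = +3.87 V, n = 10.
Overall: 2 MnO₄⁻(aq) + 16 H⁺(aq) + 5 Mg(s) → 2 Mn²⁺(aq) + 8 H₂O(l) + 5 Mg²⁺(aq)
Q = [Mn²⁺]^2·[Mg²⁺]^5 / ([MnO₄⁻]^2·[H⁺]^16); log Q = -8.348.
E = E° − (0.0592/n) log Q = +3.87 − (0.0592/10)(-8.348) = +3.919 V.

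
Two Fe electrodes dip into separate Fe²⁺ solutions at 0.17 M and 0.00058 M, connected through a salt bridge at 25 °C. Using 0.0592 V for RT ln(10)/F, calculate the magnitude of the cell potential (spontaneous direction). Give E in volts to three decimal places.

For a concentration cell E°cell = 0. The 0.17 M side is the cathode (reduction is favoured where [Fe²⁺] is higher).
With n = 2, E = −(0.0592/2) log([Fe²⁺]ₐₙ/[Fe²⁺]꜀ₐₜ) = −(0.0592/2) log(0.00058/0.17) = −(0.0592/2)(-2.467) = +0.073 V.

+0.073 V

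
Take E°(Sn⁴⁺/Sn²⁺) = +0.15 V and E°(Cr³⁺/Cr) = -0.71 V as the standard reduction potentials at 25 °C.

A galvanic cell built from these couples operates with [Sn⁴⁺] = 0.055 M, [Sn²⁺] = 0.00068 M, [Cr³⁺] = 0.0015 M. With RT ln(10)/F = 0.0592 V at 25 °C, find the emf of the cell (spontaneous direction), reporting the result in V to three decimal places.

+0.972 V

Sn⁴⁺/Sn²⁺ is the cathode (higher E°), Cr³⁺/Cr the anode: E°cell = +0.15 − (-0.71) = +0.86 V, n = 6.
Overall: 3 Sn⁴⁺(aq) + 2 Cr(s) → 3 Sn²⁺(aq) + 2 Cr³⁺(aq)
Q = [Sn²⁺]^3·[Cr³⁺]^2 / ([Sn⁴⁺]^3); log Q = -11.371.
E = E° − (0.0592/n) log Q = +0.86 − (0.0592/6)(-11.371) = +0.972 V.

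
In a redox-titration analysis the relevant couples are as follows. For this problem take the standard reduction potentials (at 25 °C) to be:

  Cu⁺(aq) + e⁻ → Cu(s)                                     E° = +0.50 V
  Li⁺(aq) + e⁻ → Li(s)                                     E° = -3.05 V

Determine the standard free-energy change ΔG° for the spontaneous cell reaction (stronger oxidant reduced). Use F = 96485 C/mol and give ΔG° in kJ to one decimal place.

-342.5 kJ

Cu⁺/Cu (E° = +0.50 V) is the cathode; Li⁺/Li (E° = -3.05 V) is the anode, so E°cell = +3.55 V.
Balancing electrons gives n = 1 (lcm of 1 and 1).
ΔG° = −nFE° = −(1)(96485)(+3.55) = -342,522 J = -342.5 kJ.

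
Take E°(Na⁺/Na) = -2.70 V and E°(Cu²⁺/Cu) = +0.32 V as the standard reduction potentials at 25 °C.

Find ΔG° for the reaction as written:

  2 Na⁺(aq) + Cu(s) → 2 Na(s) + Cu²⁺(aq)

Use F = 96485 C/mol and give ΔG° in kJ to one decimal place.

As written, Na⁺/Na is reduced (cathode) and Cu²⁺/Cu is oxidised (anode), so E°cell = (-2.70) − (+0.32) = -3.02 V.
Balancing electrons gives n = 2.
ΔG° = −nFE° = −(2)(96485)(-3.02) = 582,769 J = +582.8 kJ.

+582.8 kJ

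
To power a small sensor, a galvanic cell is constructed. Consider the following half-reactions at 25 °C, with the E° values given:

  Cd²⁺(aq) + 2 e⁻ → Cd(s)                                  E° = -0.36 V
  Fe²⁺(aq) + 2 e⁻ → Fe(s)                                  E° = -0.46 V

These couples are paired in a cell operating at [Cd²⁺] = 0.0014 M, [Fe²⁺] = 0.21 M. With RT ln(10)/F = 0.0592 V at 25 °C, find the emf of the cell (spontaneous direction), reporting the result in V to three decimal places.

Cd²⁺/Cd is the cathode (higher E°), Fe²⁺/Fe the anode: E°cell = -0.36 − (-0.46) = +0.10 V, n = 2.
Overall: Cd²⁺(aq) + Fe(s) → Cd(s) + Fe²⁺(aq)
Q = [Fe²⁺] / ([Cd²⁺]); log Q = 2.176.
E = E° − (0.0592/n) log Q = +0.10 − (0.0592/2)(2.176) = +0.036 V.

+0.036 V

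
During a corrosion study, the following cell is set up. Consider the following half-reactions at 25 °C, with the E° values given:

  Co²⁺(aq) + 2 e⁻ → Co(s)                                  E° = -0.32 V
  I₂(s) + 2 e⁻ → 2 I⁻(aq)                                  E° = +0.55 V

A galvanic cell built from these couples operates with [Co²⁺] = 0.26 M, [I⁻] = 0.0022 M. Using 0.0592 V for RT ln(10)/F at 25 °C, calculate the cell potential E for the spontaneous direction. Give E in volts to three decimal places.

I₂/I⁻ is the cathode (higher E°), Co²⁺/Co the anode: E°cell = +0.55 − (-0.32) = +0.87 V, n = 2.
Overall: I₂(s) + Co(s) → 2 I⁻(aq) + Co²⁺(aq)
Q = [I⁻]^2·[Co²⁺]; log Q = -5.900.
E = E° − (0.0592/n) log Q = +0.87 − (0.0592/2)(-5.900) = +1.045 V.

+1.045 V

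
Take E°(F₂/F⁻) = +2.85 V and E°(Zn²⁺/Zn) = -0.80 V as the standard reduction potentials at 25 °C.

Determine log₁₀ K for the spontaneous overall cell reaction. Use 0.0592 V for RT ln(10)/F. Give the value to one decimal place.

Cathode: F₂/F⁻; anode: Zn²⁺/Zn. E°cell = +3.65 V, n = 2.
log K = nE°cell / 0.0592 = (2)(+3.65) / 0.0592 = 123.3.

123.3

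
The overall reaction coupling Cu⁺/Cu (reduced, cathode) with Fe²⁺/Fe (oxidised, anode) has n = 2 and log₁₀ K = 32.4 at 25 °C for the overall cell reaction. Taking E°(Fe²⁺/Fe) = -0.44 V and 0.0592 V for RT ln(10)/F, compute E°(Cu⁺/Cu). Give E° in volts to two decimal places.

+0.52 V

E°cell = (0.0592/n)·log K = (0.0592/2)(32.4) = +0.959 V.
Since Cu⁺/Cu is the cathode and Fe²⁺/Fe the anode, E°cell = E°(Cu⁺/Cu) − E°(Fe²⁺/Fe).
So E°(Cu⁺/Cu) = E°cell + E°(Fe²⁺/Fe) = +0.959 + (-0.44) = +0.52 V.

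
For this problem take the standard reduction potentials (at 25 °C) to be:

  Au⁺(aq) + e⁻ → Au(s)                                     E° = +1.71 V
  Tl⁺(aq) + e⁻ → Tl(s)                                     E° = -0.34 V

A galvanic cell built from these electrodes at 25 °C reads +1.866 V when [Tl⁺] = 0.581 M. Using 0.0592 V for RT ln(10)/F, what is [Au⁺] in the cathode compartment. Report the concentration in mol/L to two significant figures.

0.00045 M

Au⁺/Au is the cathode, Tl⁺/Tl the anode: E°cell = +2.05 V, n = 1.
Overall reaction: Au⁺(aq) + Tl(s) → Au(s) + Tl⁺(aq); Q = [Tl⁺]^1/[Au⁺]^1.
From E = E° − (0.0592/n) log Q: log Q = (E° − E)·n/0.0592 = (+2.05 − (+1.866))·1/0.0592 = 3.1081.
So 1·log[Au⁺] = 1·log(0.581) − log Q = -0.2358 − (3.1081) = -3.3439; [Au⁺] = 10^(-3.3439) ≈ 0.00045 M.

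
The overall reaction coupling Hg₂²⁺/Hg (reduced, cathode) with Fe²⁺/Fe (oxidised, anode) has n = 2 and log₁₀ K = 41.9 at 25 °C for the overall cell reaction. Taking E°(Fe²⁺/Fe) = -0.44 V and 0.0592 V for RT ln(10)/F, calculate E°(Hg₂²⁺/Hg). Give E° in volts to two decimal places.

+0.80 V

E°cell = (0.0592/n)·log K = (0.0592/2)(41.9) = +1.240 V.
Since Hg₂²⁺/Hg is the cathode and Fe²⁺/Fe the anode, E°cell = E°(Hg₂²⁺/Hg) − E°(Fe²⁺/Fe).
So E°(Hg₂²⁺/Hg) = E°cell + E°(Fe²⁺/Fe) = +1.240 + (-0.44) = +0.80 V.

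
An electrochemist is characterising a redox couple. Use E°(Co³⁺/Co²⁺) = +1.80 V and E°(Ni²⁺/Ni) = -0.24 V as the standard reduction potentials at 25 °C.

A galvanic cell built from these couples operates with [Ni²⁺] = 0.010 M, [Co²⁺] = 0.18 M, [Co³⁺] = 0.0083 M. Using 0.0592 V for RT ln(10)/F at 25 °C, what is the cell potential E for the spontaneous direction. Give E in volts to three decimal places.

Co³⁺/Co²⁺ is the cathode (higher E°), Ni²⁺/Ni the anode: E°cell = +1.80 − (-0.24) = +2.04 V, n = 2.
Overall: 2 Co³⁺(aq) + Ni(s) → 2 Co²⁺(aq) + Ni²⁺(aq)
Q = [Co²⁺]^2·[Ni²⁺] / ([Co³⁺]^2); log Q = 0.672.
E = E° − (0.0592/n) log Q = +2.04 − (0.0592/2)(0.672) = +2.020 V.

+2.020 V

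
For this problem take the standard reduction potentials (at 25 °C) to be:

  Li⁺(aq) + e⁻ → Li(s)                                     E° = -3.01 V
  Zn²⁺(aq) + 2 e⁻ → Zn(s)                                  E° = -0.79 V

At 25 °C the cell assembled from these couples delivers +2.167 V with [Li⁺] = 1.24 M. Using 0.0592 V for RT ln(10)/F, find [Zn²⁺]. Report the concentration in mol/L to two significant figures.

0.025 M

Zn²⁺/Zn is the cathode, Li⁺/Li the anode: E°cell = +2.22 V, n = 2.
Overall reaction: Zn²⁺(aq) + 2 Li(s) → Zn(s) + 2 Li⁺(aq); Q = [Li⁺]^2/[Zn²⁺]^1.
From E = E° − (0.0592/n) log Q: log Q = (E° − E)·n/0.0592 = (+2.22 − (+2.167))·2/0.0592 = 1.7905.
So 1·log[Zn²⁺] = 2·log(1.24) − log Q = 0.1868 − (1.7905) = -1.6037; [Zn²⁺] = 10^(-1.6037) ≈ 0.025 M.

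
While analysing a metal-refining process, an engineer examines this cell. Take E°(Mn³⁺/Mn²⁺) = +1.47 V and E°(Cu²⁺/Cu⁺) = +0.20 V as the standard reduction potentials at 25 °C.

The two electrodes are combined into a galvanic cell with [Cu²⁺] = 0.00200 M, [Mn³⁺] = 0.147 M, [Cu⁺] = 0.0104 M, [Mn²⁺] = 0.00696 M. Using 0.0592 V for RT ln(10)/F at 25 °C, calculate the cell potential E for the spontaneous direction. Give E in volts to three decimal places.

+1.391 V

Mn³⁺/Mn²⁺ is the cathode (higher E°), Cu²⁺/Cu⁺ the anode: E°cell = +1.47 − (+0.20) = +1.27 V, n = 1.
Overall: Mn³⁺(aq) + Cu⁺(aq) → Mn²⁺(aq) + Cu²⁺(aq)
Q = [Mn²⁺]·[Cu²⁺] / ([Mn³⁺]·[Cu⁺]); log Q = -2.041.
E = E° − (0.0592/n) log Q = +1.27 − (0.0592/1)(-2.041) = +1.391 V.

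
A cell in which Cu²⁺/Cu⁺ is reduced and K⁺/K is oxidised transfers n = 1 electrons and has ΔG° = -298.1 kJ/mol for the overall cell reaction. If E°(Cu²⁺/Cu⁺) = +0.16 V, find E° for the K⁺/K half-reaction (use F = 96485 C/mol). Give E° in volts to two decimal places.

-2.93 V

E°cell = −ΔG°/(nF) = −(-298.1×10³)/((1)(96485)) = +3.090 V.
Since Cu²⁺/Cu⁺ is the cathode and K⁺/K the anode, E°cell = E°(Cu²⁺/Cu⁺) − E°(K⁺/K).
So E°(K⁺/K) = E°(Cu²⁺/Cu⁺) − E°cell = (+0.16) − (+3.090) = -2.93 V.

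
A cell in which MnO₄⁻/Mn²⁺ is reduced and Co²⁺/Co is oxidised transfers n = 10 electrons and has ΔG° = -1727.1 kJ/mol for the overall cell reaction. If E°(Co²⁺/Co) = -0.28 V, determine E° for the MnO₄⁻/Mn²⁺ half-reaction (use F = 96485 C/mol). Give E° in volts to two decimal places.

+1.51 V

E°cell = −ΔG°/(nF) = −(-1727.1×10³)/((10)(96485)) = +1.790 V.
Since MnO₄⁻/Mn²⁺ is the cathode and Co²⁺/Co the anode, E°cell = E°(MnO₄⁻/Mn²⁺) − E°(Co²⁺/Co).
So E°(MnO₄⁻/Mn²⁺) = E°cell + E°(Co²⁺/Co) = +1.790 + (-0.28) = +1.51 V.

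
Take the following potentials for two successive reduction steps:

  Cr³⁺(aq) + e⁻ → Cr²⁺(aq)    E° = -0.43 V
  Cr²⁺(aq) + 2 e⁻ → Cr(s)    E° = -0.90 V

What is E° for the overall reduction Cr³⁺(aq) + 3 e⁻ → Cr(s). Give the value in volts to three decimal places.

Standard free energies of sequential steps add: ΔG°₃ = ΔG°₁ + ΔG°₂, so n₃E°₃ = n₁E°₁ + n₂E°₂.
E°₃ = (1×-0.43 + 2×-0.90) / 3 = (-2.230) / 3 = -0.743 V.

-0.743 V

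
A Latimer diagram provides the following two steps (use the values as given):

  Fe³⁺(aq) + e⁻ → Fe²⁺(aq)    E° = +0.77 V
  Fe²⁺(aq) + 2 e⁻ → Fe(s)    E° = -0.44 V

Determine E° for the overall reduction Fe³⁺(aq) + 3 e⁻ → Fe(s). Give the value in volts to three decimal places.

-0.037 V

Since ΔG° = −nFE° is additive over sequential reductions, n₃E°₃ = n₁E°₁ + n₂E°₂.
E°₃ = (1×+0.77 + 2×-0.44) / 3 = (-0.110) / 3 = -0.037 V.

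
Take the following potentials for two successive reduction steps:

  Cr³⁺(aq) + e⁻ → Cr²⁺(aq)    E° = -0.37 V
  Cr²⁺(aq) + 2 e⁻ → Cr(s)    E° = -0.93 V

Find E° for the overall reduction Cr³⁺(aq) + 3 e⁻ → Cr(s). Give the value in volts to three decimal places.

-0.743 V

Adding the free-energy changes (−nFE°) of the two steps gives −n₃FE°₃ = −n₁FE°₁ − n₂FE°₂.
E°₃ = (1×-0.37 + 2×-0.93) / 3 = (-2.230) / 3 = -0.743 V.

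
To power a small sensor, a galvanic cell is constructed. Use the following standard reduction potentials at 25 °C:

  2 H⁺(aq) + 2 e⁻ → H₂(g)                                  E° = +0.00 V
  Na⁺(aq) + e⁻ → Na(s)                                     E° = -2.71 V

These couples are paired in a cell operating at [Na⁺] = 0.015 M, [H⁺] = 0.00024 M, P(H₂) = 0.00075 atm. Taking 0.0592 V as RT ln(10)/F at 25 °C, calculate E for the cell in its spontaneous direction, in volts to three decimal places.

H⁺/H₂ is the cathode (higher E°), Na⁺/Na the anode: E°cell = +0.00 − (-2.71) = +2.71 V, n = 2.
Overall: 2 H⁺(aq) + 2 Na(s) → H₂(g) + 2 Na⁺(aq)
Q = P(H₂)·[Na⁺]^2 / ([H⁺]^2); log Q = 0.467.
E = E° − (0.0592/n) log Q = +2.71 − (0.0592/2)(0.467) = +2.696 V.

+2.696 V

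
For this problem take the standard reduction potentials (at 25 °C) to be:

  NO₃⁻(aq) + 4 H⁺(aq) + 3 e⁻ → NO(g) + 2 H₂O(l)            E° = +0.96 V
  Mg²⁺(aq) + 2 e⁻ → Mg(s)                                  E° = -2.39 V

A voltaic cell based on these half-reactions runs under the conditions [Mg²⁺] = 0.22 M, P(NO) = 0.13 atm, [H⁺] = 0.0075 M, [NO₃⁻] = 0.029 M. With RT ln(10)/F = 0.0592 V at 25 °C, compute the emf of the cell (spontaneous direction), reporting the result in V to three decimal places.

+3.189 V

NO₃⁻/NO is the cathode (higher E°), Mg²⁺/Mg the anode: E°cell = +0.96 − (-2.39) = +3.35 V, n = 6.
Overall: 2 NO₃⁻(aq) + 8 H⁺(aq) + 3 Mg(s) → 2 NO(g) + 4 H₂O(l) + 3 Mg²⁺(aq)
Q = P(NO)^2·[Mg²⁺]^3 / ([NO₃⁻]^2·[H⁺]^8); log Q = 16.330.
E = E° − (0.0592/n) log Q = +3.35 − (0.0592/6)(16.330) = +3.189 V.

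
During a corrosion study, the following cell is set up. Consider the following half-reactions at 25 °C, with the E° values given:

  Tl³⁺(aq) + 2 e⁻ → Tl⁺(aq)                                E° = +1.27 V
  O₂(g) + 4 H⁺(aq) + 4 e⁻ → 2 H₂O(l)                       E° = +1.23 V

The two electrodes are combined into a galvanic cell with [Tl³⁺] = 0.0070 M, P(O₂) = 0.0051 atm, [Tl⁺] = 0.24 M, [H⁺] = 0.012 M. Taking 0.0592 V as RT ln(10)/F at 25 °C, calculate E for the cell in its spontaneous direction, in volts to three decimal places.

+0.142 V

Tl³⁺/Tl⁺ is the cathode (higher E°), O₂/H₂O the anode: E°cell = +1.27 − (+1.23) = +0.04 V, n = 4.
Overall: 2 Tl³⁺(aq) + 2 H₂O(l) → 2 Tl⁺(aq) + O₂(g) + 4 H⁺(aq)
Q = [Tl⁺]^2·P(O₂)·[H⁺]^4 / ([Tl³⁺]^2); log Q = -6.905.
E = E° − (0.0592/n) log Q = +0.04 − (0.0592/4)(-6.905) = +0.142 V.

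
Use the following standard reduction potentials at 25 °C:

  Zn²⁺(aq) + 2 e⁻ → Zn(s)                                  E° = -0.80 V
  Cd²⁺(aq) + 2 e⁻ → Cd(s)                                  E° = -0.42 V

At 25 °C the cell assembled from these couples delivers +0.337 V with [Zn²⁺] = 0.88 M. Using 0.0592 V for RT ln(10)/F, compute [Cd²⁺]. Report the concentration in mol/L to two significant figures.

0.031 M

Cd²⁺/Cd is the cathode, Zn²⁺/Zn the anode: E°cell = +0.38 V, n = 2.
Overall reaction: Cd²⁺(aq) + Zn(s) → Cd(s) + Zn²⁺(aq); Q = [Zn²⁺]^1/[Cd²⁺]^1.
From E = E° − (0.0592/n) log Q: log Q = (E° − E)·n/0.0592 = (+0.38 − (+0.337))·2/0.0592 = 1.4527.
So 1·log[Cd²⁺] = 1·log(0.88) − log Q = -0.0555 − (1.4527) = -1.5082; [Cd²⁺] = 10^(-1.5082) ≈ 0.031 M.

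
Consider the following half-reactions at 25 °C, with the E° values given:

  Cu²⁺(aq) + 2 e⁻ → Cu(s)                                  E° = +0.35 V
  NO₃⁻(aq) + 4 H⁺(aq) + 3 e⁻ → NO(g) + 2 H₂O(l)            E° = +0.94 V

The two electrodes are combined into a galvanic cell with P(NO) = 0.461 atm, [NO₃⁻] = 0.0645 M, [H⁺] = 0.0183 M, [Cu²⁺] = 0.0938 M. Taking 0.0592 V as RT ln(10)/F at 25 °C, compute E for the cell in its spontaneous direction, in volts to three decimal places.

NO₃⁻/NO is the cathode (higher E°), Cu²⁺/Cu the anode: E°cell = +0.94 − (+0.35) = +0.59 V, n = 6.
Overall: 2 NO₃⁻(aq) + 8 H⁺(aq) + 3 Cu(s) → 2 NO(g) + 4 H₂O(l) + 3 Cu²⁺(aq)
Q = P(NO)^2·[Cu²⁺]^3 / ([NO₃⁻]^2·[H⁺]^8); log Q = 12.525.
E = E° − (0.0592/n) log Q = +0.59 − (0.0592/6)(12.525) = +0.466 V.

+0.466 V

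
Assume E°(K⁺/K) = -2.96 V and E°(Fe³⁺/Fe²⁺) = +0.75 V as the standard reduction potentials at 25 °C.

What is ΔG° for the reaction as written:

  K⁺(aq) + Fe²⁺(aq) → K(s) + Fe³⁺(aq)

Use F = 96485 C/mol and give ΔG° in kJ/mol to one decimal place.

+358.0 kJ/mol

As written, K⁺/K is reduced (cathode) and Fe³⁺/Fe²⁺ is oxidised (anode), so E°cell = (-2.96) − (+0.75) = -3.71 V.
Balancing electrons gives n = 1.
ΔG° = −nFE° = −(1)(96485)(-3.71) = 357,959 J = +358.0 kJ/mol.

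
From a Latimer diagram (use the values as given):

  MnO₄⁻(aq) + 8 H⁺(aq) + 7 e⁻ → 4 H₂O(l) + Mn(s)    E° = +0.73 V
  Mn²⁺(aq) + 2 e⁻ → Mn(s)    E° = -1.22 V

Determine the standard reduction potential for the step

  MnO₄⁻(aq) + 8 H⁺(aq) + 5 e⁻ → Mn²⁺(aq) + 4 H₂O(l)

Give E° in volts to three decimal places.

+1.510 V

Sequential free energies add, so n₃E°₃ = n₁E°₁ + n₂E°₂.
With n₃ = 7, and the known step contributing 2×(-1.22) V, the unknown satisfies 5·E° = 7×(+0.73) − 2×(-1.22) = +7.550.
E° = +7.550 / 5 = +1.510 V.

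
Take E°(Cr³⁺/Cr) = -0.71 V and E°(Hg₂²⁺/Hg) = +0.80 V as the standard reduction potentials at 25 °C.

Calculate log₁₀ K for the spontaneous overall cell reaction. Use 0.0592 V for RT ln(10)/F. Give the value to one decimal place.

153.0

Cathode: Hg₂²⁺/Hg; anode: Cr³⁺/Cr. E°cell = +1.51 V, n = 6.
log K = nE°cell / 0.0592 = (6)(+1.51) / 0.0592 = 153.0.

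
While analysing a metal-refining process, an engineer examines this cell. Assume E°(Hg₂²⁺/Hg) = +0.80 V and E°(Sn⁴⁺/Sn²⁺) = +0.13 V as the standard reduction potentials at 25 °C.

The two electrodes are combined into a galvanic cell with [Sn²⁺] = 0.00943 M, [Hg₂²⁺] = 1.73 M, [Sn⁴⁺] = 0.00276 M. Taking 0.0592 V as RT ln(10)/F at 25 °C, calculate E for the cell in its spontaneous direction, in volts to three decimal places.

+0.693 V

Hg₂²⁺/Hg is the cathode (higher E°), Sn⁴⁺/Sn²⁺ the anode: E°cell = +0.80 − (+0.13) = +0.67 V, n = 2.
Overall: Hg₂²⁺(aq) + Sn²⁺(aq) → 2 Hg(l) + Sn⁴⁺(aq)
Q = [Sn⁴⁺] / ([Hg₂²⁺]·[Sn²⁺]); log Q = -0.772.
E = E° − (0.0592/n) log Q = +0.67 − (0.0592/2)(-0.772) = +0.693 V.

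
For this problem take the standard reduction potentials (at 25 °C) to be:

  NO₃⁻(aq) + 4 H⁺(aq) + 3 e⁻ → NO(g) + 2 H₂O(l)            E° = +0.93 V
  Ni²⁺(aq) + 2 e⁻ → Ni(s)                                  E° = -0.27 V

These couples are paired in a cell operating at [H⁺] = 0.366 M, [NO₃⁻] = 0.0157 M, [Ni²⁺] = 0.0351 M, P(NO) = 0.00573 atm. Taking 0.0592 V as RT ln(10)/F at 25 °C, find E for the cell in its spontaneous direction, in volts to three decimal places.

+1.217 V

NO₃⁻/NO is the cathode (higher E°), Ni²⁺/Ni the anode: E°cell = +0.93 − (-0.27) = +1.20 V, n = 6.
Overall: 2 NO₃⁻(aq) + 8 H⁺(aq) + 3 Ni(s) → 2 NO(g) + 4 H₂O(l) + 3 Ni²⁺(aq)
Q = P(NO)^2·[Ni²⁺]^3 / ([NO₃⁻]^2·[H⁺]^8); log Q = -1.747.
E = E° − (0.0592/n) log Q = +1.20 − (0.0592/6)(-1.747) = +1.217 V.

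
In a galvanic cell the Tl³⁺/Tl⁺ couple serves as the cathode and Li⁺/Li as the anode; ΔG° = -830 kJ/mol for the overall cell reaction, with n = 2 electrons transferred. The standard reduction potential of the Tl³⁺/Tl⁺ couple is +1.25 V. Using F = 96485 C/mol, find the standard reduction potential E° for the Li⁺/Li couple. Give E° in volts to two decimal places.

E°cell = −ΔG°/(nF) = −(-830×10³)/((2)(96485)) = +4.301 V.
Since Tl³⁺/Tl⁺ is the cathode and Li⁺/Li the anode, E°cell = E°(Tl³⁺/Tl⁺) − E°(Li⁺/Li).
So E°(Li⁺/Li) = E°(Tl³⁺/Tl⁺) − E°cell = (+1.25) − (+4.301) = -3.05 V.

-3.05 V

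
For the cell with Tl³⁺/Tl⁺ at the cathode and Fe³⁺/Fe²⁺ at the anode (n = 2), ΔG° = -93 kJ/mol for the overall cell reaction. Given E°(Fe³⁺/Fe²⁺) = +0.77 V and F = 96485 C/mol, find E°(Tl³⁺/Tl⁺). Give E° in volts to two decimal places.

E°cell = −ΔG°/(nF) = −(-93×10³)/((2)(96485)) = +0.482 V.
Since Tl³⁺/Tl⁺ is the cathode and Fe³⁺/Fe²⁺ the anode, E°cell = E°(Tl³⁺/Tl⁺) − E°(Fe³⁺/Fe²⁺).
So E°(Tl³⁺/Tl⁺) = E°cell + E°(Fe³⁺/Fe²⁺) = +0.482 + (+0.77) = +1.25 V.

+1.25 V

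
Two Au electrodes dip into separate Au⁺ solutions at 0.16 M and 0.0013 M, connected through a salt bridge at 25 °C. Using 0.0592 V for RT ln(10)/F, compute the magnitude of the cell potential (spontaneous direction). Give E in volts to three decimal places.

For a concentration cell E°cell = 0. The 0.16 M side is the cathode (reduction is favoured where [Au⁺] is higher).
With n = 1, E = −(0.0592/1) log([Au⁺]ₐₙ/[Au⁺]꜀ₐₜ) = −(0.0592/1) log(0.0013/0.16) = −(0.0592/1)(-2.090) = +0.124 V.

+0.124 V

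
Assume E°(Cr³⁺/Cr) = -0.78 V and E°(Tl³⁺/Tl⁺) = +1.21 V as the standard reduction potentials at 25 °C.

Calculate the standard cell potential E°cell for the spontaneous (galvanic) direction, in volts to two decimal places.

+1.99 V

The Tl³⁺/Tl⁺ couple has the higher reduction potential, so it is the cathode; Cr³⁺/Cr is oxidised at the anode.
E°cell = E°(cathode) − E°(anode) = (+1.21) − (-0.78) = +1.99 V.
Since E°cell > 0, the reaction is spontaneous under standard conditions.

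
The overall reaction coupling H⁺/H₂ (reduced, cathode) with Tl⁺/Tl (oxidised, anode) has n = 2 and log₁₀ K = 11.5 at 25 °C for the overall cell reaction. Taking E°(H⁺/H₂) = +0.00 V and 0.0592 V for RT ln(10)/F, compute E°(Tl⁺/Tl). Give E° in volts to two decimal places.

E°cell = (0.0592/n)·log K = (0.0592/2)(11.5) = +0.340 V.
Since H⁺/H₂ is the cathode and Tl⁺/Tl the anode, E°cell = E°(H⁺/H₂) − E°(Tl⁺/Tl).
So E°(Tl⁺/Tl) = E°(H⁺/H₂) − E°cell = (+0.00) − (+0.340) = -0.34 V.

-0.34 V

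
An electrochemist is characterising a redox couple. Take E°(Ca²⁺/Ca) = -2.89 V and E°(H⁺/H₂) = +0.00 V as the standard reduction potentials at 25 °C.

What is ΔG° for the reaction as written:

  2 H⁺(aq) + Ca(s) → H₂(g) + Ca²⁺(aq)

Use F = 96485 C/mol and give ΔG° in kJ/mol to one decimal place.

-557.7 kJ/mol

As written, H⁺/H₂ is reduced (cathode) and Ca²⁺/Ca is oxidised (anode), so E°cell = (+0.00) − (-2.89) = +2.89 V.
Balancing electrons gives n = 2.
ΔG° = −nFE° = −(2)(96485)(+2.89) = -557,683 J = -557.7 kJ/mol.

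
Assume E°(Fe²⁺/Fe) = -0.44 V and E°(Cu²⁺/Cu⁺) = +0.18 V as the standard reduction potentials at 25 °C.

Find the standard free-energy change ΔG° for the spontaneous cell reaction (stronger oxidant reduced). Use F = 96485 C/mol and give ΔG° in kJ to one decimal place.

Cu²⁺/Cu⁺ (E° = +0.18 V) is the cathode; Fe²⁺/Fe (E° = -0.44 V) is the anode, so E°cell = +0.62 V.
Balancing electrons gives n = 2 (lcm of 1 and 2).
ΔG° = −nFE° = −(2)(96485)(+0.62) = -119,641 J = -119.6 kJ.

-119.6 kJ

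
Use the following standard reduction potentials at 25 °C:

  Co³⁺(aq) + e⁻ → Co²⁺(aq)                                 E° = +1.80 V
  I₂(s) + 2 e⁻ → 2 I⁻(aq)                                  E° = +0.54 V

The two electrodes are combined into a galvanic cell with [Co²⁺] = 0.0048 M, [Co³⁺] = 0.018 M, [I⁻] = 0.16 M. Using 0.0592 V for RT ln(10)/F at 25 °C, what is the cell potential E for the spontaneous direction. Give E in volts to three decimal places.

+1.247 V

Co³⁺/Co²⁺ is the cathode (higher E°), I₂/I⁻ the anode: E°cell = +1.80 − (+0.54) = +1.26 V, n = 2.
Overall: 2 Co³⁺(aq) + 2 I⁻(aq) → 2 Co²⁺(aq) + I₂(s)
Q = [Co²⁺]^2 / ([Co³⁺]^2·[I⁻]^2); log Q = 0.444.
E = E° − (0.0592/n) log Q = +1.26 − (0.0592/2)(0.444) = +1.247 V.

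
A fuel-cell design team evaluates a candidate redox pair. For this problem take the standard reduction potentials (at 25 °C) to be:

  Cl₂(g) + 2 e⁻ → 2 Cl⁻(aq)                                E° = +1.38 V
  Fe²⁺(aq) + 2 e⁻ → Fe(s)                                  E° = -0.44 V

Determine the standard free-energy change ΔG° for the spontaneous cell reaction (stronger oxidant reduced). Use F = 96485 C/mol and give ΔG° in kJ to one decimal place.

Cl₂/Cl⁻ (E° = +1.38 V) is the cathode; Fe²⁺/Fe (E° = -0.44 V) is the anode, so E°cell = +1.82 V.
Balancing electrons gives n = 2 (lcm of 2 and 2).
ΔG° = −nFE° = −(2)(96485)(+1.82) = -351,205 J = -351.2 kJ.

-351.2 kJ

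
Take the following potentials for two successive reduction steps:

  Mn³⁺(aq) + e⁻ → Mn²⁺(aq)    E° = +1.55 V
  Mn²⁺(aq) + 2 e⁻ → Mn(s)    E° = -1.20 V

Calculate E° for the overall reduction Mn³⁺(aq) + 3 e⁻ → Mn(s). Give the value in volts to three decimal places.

Adding the free-energy changes (−nFE°) of the two steps gives −n₃FE°₃ = −n₁FE°₁ − n₂FE°₂.
E°₃ = (1×+1.55 + 2×-1.20) / 3 = (-0.850) / 3 = -0.283 V.

-0.283 V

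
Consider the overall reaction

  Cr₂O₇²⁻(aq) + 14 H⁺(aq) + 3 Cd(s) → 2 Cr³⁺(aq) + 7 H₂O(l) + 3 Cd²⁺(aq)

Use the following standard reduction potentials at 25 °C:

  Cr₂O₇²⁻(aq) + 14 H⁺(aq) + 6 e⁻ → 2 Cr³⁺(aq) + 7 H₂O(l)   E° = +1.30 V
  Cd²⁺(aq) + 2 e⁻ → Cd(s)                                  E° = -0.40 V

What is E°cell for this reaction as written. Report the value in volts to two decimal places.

+1.70 V

The Cr₂O₇²⁻/Cr³⁺ couple has the higher reduction potential, so it is the cathode; Cd²⁺/Cd is oxidised at the anode.
E°cell = E°(cathode) − E°(anode) = (+1.30) − (-0.40) = +1.70 V.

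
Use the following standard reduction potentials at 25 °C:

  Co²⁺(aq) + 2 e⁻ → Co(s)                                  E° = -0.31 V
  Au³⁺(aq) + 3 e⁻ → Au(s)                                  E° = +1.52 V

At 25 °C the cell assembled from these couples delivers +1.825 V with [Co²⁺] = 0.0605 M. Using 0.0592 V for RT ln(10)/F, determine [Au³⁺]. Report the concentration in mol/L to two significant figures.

Au³⁺/Au is the cathode, Co²⁺/Co the anode: E°cell = +1.83 V, n = 6.
Overall reaction: 2 Au³⁺(aq) + 3 Co(s) → 2 Au(s) + 3 Co²⁺(aq); Q = [Co²⁺]^3/[Au³⁺]^2.
From E = E° − (0.0592/n) log Q: log Q = (E° − E)·n/0.0592 = (+1.83 − (+1.825))·6/0.0592 = 0.5068.
So 2·log[Au³⁺] = 3·log(0.0605) − log Q = -3.6547 − (0.5068) = -4.1615; log[Au³⁺] = -4.1615 / 2 = -2.0808; [Au³⁺] = 10^(-2.0808) ≈ 0.0083 M.

0.0083 M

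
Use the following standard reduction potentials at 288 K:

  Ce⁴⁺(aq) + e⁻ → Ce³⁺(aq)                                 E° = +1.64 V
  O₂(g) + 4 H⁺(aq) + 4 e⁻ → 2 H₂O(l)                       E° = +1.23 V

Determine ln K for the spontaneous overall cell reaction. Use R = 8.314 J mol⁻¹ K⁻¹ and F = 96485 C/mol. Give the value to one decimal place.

Cathode: Ce⁴⁺/Ce³⁺; anode: O₂/H₂O. E°cell = (+1.64) − (+1.23) = +0.41 V, with n = 4.
ΔG° = −nFE° = −RT ln K, so ln K = nFE°/(RT) = (4)(96485)(+0.41) / ((8.314)(288)) = 66.085.

66.1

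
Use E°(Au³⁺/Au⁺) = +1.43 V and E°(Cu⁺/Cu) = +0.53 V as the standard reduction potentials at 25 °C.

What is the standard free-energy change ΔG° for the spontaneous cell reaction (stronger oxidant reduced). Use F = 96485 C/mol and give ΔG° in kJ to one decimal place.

Au³⁺/Au⁺ (E° = +1.43 V) is the cathode; Cu⁺/Cu (E° = +0.53 V) is the anode, so E°cell = +0.90 V.
Balancing electrons gives n = 2 (lcm of 2 and 1).
ΔG° = −nFE° = −(2)(96485)(+0.90) = -173,673 J = -173.7 kJ.

-173.7 kJ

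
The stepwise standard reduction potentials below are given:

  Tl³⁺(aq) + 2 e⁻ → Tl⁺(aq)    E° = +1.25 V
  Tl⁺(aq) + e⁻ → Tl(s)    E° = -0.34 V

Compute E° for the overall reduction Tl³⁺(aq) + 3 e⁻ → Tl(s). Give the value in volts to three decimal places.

Standard free energies of sequential steps add: ΔG°₃ = ΔG°₁ + ΔG°₂, so n₃E°₃ = n₁E°₁ + n₂E°₂.
E°₃ = (2×+1.25 + 1×-0.34) / 3 = (+2.160) / 3 = +0.720 V.
Simply averaging or adding the two E° values would be wrong; the electron-weighted sum is required.

+0.720 V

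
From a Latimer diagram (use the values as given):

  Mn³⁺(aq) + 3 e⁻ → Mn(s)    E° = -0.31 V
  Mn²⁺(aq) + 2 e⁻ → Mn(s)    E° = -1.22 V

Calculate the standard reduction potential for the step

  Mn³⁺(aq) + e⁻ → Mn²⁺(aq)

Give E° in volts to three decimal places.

+1.510 V

Sequential free energies add, so n₃E°₃ = n₁E°₁ + n₂E°₂.
With n₃ = 3, and the known step contributing 2×(-1.22) V, the unknown satisfies 1·E° = 3×(-0.31) − 2×(-1.22) = +1.510.
E° = +1.510 / 1 = +1.510 V.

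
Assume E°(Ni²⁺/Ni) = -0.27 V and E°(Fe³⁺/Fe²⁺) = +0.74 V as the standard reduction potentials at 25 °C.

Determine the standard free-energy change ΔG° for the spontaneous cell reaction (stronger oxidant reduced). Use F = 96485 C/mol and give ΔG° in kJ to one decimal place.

-194.9 kJ

Fe³⁺/Fe²⁺ (E° = +0.74 V) is the cathode; Ni²⁺/Ni (E° = -0.27 V) is the anode, so E°cell = +1.01 V.
Balancing electrons gives n = 2 (lcm of 1 and 2).
ΔG° = −nFE° = −(2)(96485)(+1.01) = -194,900 J = -194.9 kJ.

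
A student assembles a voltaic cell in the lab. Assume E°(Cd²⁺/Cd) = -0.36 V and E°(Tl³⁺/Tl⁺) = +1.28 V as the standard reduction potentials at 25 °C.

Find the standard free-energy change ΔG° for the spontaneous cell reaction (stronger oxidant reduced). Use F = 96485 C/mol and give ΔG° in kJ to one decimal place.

Tl³⁺/Tl⁺ (E° = +1.28 V) is the cathode; Cd²⁺/Cd (E° = -0.36 V) is the anode, so E°cell = +1.64 V.
Balancing electrons gives n = 2 (lcm of 2 and 2).
ΔG° = −nFE° = −(2)(96485)(+1.64) = -316,471 J = -316.5 kJ.

-316.5 kJ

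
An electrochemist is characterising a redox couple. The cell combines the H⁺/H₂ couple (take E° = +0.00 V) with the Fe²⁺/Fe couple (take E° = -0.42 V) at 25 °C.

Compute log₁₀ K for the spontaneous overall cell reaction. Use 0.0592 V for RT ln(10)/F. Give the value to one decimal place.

14.2

Cathode: H⁺/H₂; anode: Fe²⁺/Fe. E°cell = +0.42 V, n = 2.
log K = nE°cell / 0.0592 = (2)(+0.42) / 0.0592 = 14.2.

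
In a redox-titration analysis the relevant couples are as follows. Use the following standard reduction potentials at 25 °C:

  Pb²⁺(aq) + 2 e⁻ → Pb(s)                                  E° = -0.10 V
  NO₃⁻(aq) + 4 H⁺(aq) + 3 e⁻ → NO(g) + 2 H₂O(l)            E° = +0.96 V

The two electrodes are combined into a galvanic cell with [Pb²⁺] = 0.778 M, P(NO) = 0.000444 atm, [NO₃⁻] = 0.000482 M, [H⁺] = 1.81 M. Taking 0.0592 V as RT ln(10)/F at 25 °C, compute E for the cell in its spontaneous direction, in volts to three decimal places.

+1.084 V

NO₃⁻/NO is the cathode (higher E°), Pb²⁺/Pb the anode: E°cell = +0.96 − (-0.10) = +1.06 V, n = 6.
Overall: 2 NO₃⁻(aq) + 8 H⁺(aq) + 3 Pb(s) → 2 NO(g) + 4 H₂O(l) + 3 Pb²⁺(aq)
Q = P(NO)^2·[Pb²⁺]^3 / ([NO₃⁻]^2·[H⁺]^8); log Q = -2.460.
E = E° − (0.0592/n) log Q = +1.06 − (0.0592/6)(-2.460) = +1.084 V.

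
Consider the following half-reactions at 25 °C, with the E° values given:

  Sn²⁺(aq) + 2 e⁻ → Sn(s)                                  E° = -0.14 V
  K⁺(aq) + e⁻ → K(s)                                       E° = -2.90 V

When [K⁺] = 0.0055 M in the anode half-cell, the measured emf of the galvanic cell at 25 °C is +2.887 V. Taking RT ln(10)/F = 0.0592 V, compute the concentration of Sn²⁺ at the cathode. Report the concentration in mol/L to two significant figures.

Sn²⁺/Sn is the cathode, K⁺/K the anode: E°cell = +2.76 V, n = 2.
Overall reaction: Sn²⁺(aq) + 2 K(s) → Sn(s) + 2 K⁺(aq); Q = [K⁺]^2/[Sn²⁺]^1.
From E = E° − (0.0592/n) log Q: log Q = (E° − E)·n/0.0592 = (+2.76 − (+2.887))·2/0.0592 = -4.2905.
So 1·log[Sn²⁺] = 2·log(0.0055) − log Q = -4.5193 − (-4.2905) = -0.2288; [Sn²⁺] = 10^(-0.2288) ≈ 0.59 M.

0.59 M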